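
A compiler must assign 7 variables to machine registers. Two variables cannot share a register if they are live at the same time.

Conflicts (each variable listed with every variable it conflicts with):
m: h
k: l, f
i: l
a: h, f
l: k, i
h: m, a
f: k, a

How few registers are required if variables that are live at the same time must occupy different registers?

i and l conflict, so at least 2 registers are needed.
2 registers suffice: register 1 → {l, h, f}; register 2 → {m, k, i, a}. Each listed conflict is separated.

2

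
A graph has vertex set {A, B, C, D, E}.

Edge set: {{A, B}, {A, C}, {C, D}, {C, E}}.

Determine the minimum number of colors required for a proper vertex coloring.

2

C and E are adjacent, so at least 2 colors are needed.
A valid assignment using 2 colors: A=blue, B=red, C=red, D=blue, E=blue. Every edge joins two different colors.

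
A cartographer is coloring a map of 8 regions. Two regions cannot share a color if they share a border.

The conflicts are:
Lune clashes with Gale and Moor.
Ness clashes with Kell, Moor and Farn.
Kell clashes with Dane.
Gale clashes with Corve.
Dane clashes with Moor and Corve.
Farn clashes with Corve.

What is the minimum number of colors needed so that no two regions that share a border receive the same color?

3

The cycle Kell-Ness-Farn-Corve-Dane-Kell has odd length 5, so it cannot be 2-colored; at least 3 colors are needed.
3 colors suffice: color 1 → {Ness, Gale, Dane}; color 2 → {Kell, Moor, Corve}; color 3 → {Lune, Farn}. Each listed conflict is separated.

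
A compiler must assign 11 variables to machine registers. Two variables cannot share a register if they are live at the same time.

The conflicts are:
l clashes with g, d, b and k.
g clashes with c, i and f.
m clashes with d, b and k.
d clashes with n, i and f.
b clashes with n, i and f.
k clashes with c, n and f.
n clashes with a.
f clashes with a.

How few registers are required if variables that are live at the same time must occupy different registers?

2

b and f conflict, so at least 2 registers are needed.
2 registers suffice: l=1, g=2, m=1, d=2, b=2, k=2, c=1, n=1, i=1, f=1, a=2. Every pair that conflicts lands in different registers.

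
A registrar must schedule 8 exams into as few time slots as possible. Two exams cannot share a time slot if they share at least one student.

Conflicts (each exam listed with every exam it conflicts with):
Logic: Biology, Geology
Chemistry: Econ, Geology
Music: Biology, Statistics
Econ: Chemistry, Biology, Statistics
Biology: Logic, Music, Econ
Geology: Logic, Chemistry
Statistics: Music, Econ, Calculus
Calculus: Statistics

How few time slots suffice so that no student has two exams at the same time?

3

The cycle Biology-Econ-Chemistry-Geology-Logic-Biology has odd length 5, so it cannot be 2-colored; at least 3 time slots are needed.
Using 3 time slots: Logic=2, Chemistry=1, Music=2, Econ=2, Biology=1, Geology=3, Statistics=1, Calculus=2. Every pair that conflicts lands in different time slots.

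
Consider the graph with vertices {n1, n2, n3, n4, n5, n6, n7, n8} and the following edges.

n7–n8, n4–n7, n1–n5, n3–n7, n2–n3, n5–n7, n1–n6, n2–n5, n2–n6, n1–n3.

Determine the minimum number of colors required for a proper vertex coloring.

n1 and n5 are adjacent, so at least 2 colors are needed.
2 colors suffice: n1=1, n2=1, n3=2, n4=2, n5=2, n6=2, n7=1, n8=2. No two adjacent vertices share a color.

2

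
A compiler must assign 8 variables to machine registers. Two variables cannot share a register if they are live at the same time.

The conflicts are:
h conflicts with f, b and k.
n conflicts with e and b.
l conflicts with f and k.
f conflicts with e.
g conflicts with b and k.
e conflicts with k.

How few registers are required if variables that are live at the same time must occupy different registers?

3

The cycle k-h-b-n-e-k has odd length 5, so it cannot be 2-colored; at least 3 registers are needed.
3 registers suffice: register 1 → {f, b, k}; register 2 → {h, l, g, e}; register 3 → {n}. No two conflicting variables share a register.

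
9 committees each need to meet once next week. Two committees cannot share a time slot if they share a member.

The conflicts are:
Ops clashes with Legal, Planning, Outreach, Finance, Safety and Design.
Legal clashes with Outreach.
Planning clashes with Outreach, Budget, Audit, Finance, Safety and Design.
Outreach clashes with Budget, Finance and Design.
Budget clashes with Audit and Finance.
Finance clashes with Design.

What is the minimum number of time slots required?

Ops, Planning, Outreach, Finance, Design all conflict with each other, so at least 5 time slots are needed.
Using 5 time slots: Ops=2, Legal=1, Planning=1, Outreach=3, Budget=2, Audit=3, Finance=4, Safety=3, Design=5. Each listed conflict is separated.

5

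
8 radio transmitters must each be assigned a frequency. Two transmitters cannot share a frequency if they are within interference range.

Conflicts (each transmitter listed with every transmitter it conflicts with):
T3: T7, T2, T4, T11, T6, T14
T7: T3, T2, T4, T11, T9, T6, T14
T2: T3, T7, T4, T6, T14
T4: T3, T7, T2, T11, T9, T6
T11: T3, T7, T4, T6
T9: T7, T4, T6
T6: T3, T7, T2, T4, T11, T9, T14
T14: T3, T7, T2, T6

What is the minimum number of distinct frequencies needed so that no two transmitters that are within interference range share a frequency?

5

T3, T7, T4, T11, T6 all conflict with each other, so at least 5 frequencies are needed.
Using 5 frequencies: T3=3, T7=2, T2=5, T4=4, T11=5, T9=3, T6=1, T14=4. Every pair that conflicts lands in different frequencies.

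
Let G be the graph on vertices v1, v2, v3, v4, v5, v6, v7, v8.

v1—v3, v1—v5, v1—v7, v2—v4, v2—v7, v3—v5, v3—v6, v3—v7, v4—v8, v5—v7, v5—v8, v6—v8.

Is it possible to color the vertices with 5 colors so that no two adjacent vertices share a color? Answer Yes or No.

The chromatic number is 4. v1, v3, v5, v7 are pairwise adjacent (a clique of size 4), so at least 4 colors are needed.
4 colors suffice: color 1 → {v7, v8}; color 2 → {v4, v5, v6}; color 3 → {v2, v3}; color 4 → {v1}.
Since 5 ≥ 4, a proper 5-coloring certainly exists.

Yes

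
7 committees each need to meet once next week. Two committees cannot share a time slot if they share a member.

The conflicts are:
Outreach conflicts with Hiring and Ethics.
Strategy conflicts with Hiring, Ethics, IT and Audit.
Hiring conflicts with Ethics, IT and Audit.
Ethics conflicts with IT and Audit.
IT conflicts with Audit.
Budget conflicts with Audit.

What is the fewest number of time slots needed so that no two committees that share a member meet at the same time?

Strategy, Hiring, Ethics, IT, Audit are mutually in conflict, so at least 5 time slots are needed.
Using 5 time slots: Outreach=2, Strategy=4, Hiring=3, Ethics=1, IT=5, Budget=1, Audit=2. Each listed conflict is separated.

5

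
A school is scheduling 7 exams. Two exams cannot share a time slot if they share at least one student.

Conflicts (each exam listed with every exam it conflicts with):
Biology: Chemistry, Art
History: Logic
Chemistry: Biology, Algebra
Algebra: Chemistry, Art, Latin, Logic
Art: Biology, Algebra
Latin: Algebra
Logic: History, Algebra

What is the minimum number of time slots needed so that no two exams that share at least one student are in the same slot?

2

Algebra and Latin conflict, so at least 2 time slots are needed.
2 time slots suffice: time slot 1 → {Biology, History, Algebra}; time slot 2 → {Chemistry, Art, Latin, Logic}. Every pair that conflicts lands in different time slots.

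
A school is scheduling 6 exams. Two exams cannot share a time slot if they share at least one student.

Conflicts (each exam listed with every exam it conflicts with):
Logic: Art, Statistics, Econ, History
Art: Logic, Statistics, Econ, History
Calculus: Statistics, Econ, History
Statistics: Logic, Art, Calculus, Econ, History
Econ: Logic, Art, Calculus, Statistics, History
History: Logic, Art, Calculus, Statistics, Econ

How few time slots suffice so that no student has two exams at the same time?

5

Logic, Art, Statistics, Econ, History are mutually in conflict, so at least 5 time slots are needed.
5 time slots suffice: time slot 1 → {Econ}; time slot 2 → {Statistics}; time slot 3 → {History}; time slot 4 → {Logic, Calculus}; time slot 5 → {Art}. No two conflicting exams share a time slot.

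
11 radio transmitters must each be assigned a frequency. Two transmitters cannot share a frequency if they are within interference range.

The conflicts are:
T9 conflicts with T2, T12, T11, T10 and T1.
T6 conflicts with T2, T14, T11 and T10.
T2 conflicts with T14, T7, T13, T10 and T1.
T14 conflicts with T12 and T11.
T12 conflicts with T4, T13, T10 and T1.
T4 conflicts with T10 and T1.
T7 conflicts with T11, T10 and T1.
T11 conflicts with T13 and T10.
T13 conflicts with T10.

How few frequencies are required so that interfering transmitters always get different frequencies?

T6, T11, T10 are mutually in conflict, so at least 3 frequencies are needed.
Using 3 frequencies: T9=3, T6=3, T2=2, T14=1, T12=2, T4=3, T7=3, T11=2, T13=3, T10=1, T1=1. Each listed conflict is separated.

3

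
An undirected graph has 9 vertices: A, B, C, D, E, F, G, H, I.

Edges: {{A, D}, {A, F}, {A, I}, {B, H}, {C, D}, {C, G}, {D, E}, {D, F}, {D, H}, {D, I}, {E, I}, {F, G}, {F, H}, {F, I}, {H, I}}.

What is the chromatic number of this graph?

4

A, D, F, I are pairwise adjacent (a clique of size 4), so at least 4 colors are needed.
4 colors suffice: A=4, B=1, C=2, D=1, E=2, F=2, G=1, H=4, I=3. No two adjacent vertices share a color.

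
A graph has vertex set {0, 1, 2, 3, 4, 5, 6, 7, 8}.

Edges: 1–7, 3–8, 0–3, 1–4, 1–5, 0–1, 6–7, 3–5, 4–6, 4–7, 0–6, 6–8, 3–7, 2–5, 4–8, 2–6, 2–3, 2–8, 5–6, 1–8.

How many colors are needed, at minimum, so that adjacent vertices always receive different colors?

2, 3, 5 are mutually adjacent, so at least 3 colors are needed.
3 colors suffice: 0=blue, 1=red, 2=green, 3=red, 4=green, 5=blue, 6=red, 7=blue, 8=blue. No two adjacent vertices share a color.

3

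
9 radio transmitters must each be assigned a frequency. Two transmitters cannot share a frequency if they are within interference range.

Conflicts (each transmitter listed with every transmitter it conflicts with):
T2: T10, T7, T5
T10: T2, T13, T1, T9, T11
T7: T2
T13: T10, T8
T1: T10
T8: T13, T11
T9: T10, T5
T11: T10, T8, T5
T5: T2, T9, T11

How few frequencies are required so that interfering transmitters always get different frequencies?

T9 and T5 conflict, so at least 2 frequencies are needed.
2 frequencies suffice: frequency 1 → {T10, T7, T8, T5}; frequency 2 → {T2, T13, T1, T9, T11}. Each listed conflict is separated.

2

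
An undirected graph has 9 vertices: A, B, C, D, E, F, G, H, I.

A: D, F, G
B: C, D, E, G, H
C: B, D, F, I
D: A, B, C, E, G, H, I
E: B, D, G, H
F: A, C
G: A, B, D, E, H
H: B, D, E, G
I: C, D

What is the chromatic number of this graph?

5

B, D, E, G, H form a clique, so at least 5 colors are needed.
A valid assignment using 5 colors: A=blue, B=blue, C=green, D=red, E=purple, F=red, G=green, H=yellow, I=blue. Every edge joins two different colors.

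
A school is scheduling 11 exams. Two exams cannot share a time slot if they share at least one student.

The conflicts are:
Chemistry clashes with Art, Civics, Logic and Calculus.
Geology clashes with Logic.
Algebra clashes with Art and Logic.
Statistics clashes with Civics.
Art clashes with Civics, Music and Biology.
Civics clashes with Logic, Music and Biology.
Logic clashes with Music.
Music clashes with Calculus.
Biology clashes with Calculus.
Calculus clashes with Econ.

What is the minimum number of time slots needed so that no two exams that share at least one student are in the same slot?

Art, Civics, Biology pairwise conflict, so at least 3 time slots are needed.
Using 3 time slots: Chemistry=3, Geology=1, Algebra=1, Statistics=2, Art=2, Civics=1, Logic=2, Music=3, Biology=3, Calculus=1, Econ=2. No two conflicting exams share a time slot.

3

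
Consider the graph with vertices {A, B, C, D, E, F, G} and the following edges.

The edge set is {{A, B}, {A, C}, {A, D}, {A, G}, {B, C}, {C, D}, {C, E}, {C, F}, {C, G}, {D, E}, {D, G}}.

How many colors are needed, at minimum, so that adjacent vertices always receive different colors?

A, C, D, G form a clique, so at least 4 colors are needed.
4 colors suffice: color red → {C}; color blue → {A, E, F}; color green → {B, D}; color yellow → {G}. No two adjacent vertices share a color.

4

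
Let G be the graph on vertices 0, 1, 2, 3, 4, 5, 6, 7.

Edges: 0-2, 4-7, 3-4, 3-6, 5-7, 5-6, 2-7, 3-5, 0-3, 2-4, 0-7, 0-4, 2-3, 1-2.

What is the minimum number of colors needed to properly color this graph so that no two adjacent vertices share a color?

0, 2, 4, 7 are mutually adjacent (a clique of size 4), so at least 4 colors are needed.
4 colors suffice: color a → {2, 5}; color b → {1, 3, 7}; color c → {4, 6}; color d → {0}. Every edge joins two different colors.

4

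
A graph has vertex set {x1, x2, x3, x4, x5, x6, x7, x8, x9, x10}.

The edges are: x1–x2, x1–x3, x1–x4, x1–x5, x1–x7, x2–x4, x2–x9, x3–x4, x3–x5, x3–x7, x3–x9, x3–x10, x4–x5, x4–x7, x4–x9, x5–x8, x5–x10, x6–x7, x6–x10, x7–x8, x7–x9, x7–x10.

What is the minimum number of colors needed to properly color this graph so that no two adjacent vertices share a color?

4

x3, x4, x7, x9 are mutually adjacent (a clique of size 4), so at least 4 colors are needed.
One proper 4-coloring: x1=4, x2=1, x3=3, x4=2, x5=1, x6=3, x7=1, x8=2, x9=4, x10=2. Every edge joins two different colors.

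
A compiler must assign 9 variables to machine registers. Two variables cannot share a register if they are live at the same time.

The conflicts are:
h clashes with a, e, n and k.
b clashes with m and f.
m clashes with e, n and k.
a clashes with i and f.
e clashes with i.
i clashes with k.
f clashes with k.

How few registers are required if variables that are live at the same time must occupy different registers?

b and m conflict, so at least 2 registers are needed.
Using 2 registers: h=1, b=2, m=1, a=2, e=2, n=2, i=1, f=1, k=2. Every pair that conflicts lands in different registers.

2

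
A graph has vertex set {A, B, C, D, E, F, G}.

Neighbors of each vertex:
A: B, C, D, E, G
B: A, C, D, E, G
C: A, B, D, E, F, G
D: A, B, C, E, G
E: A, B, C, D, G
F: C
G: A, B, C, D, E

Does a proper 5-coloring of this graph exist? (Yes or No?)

No

A, B, C, D, E, G are mutually adjacent (a clique of size 6), so at least 6 colors are needed.
So 5 colors are not enough.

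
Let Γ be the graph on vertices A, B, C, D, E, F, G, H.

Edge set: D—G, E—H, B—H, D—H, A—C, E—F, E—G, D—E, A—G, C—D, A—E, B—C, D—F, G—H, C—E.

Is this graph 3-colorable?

No

D, E, G, H are mutually adjacent (a clique of size 4), so at least 4 colors are needed.
So 3 colors are not enough.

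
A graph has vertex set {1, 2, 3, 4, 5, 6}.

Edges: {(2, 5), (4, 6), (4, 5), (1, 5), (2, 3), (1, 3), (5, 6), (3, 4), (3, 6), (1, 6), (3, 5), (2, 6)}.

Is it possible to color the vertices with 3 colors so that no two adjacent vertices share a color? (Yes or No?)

No

1, 3, 5, 6 are mutually adjacent (a clique of size 4), so at least 4 colors are needed.
So 3 colors are not enough.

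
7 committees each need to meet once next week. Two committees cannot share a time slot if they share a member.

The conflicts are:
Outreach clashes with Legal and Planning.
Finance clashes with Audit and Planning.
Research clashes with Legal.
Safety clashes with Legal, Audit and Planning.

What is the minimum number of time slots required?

2

Safety and Legal conflict, so at least 2 time slots are needed.
2 time slots suffice: time slot 1 → {Legal, Audit, Planning}; time slot 2 → {Outreach, Finance, Research, Safety}. Every pair that conflicts lands in different time slots.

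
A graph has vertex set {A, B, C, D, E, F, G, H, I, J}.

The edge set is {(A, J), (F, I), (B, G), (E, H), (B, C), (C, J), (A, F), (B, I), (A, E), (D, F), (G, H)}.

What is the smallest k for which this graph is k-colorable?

3

The cycle J-C-B-G-H-E-A-J has odd length 7, so it cannot be 2-colored; at least 3 colors are needed.
3 colors suffice: color 1 → {A, B, D, H}; color 2 → {E, F, G, J}; color 3 → {C, I}. Every edge joins two different colors.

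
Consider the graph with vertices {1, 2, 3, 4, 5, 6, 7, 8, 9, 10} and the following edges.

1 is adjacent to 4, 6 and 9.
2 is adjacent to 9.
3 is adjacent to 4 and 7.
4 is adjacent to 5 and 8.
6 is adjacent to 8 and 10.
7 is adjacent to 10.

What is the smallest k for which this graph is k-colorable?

4 and 5 are adjacent, so at least 2 colors are needed.
One proper 2-coloring: 1=b, 2=b, 3=b, 4=a, 5=b, 6=a, 7=a, 8=b, 9=a, 10=b. Every edge joins two different colors.

2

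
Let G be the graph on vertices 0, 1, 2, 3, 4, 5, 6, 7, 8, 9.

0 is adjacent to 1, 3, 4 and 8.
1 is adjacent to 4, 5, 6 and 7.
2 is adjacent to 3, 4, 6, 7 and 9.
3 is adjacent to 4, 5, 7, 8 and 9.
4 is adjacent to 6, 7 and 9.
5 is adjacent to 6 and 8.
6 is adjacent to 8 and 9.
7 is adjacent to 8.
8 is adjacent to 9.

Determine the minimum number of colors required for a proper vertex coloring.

2, 3, 4, 7 form a clique, so at least 4 colors are needed.
A valid assignment using 4 colors: 0=green, 1=yellow, 2=yellow, 3=red, 4=blue, 5=green, 6=red, 7=green, 8=blue, 9=green. Every edge joins two different colors.

4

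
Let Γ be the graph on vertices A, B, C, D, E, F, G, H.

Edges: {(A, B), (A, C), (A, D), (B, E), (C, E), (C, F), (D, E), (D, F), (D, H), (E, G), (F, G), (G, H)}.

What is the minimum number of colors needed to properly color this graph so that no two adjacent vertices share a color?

D and F are adjacent, so at least 2 colors are needed.
2 colors suffice: color red → {A, E, F, H}; color blue → {B, C, D, G}. Each edge has distinct colors on its endpoints.

2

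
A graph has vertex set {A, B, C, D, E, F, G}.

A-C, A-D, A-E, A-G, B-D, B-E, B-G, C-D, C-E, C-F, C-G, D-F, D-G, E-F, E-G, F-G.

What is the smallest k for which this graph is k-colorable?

4

A, C, E, G are pairwise adjacent (a clique of size 4), so at least 4 colors are needed.
4 colors suffice: A=yellow, B=green, C=green, D=blue, E=blue, F=yellow, G=red. No two adjacent vertices share a color.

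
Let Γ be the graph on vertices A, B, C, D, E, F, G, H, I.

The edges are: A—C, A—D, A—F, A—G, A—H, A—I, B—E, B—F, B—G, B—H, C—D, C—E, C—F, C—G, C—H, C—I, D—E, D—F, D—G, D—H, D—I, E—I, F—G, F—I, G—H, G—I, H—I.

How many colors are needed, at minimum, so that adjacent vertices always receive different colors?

6

A, C, D, F, G, I are mutually adjacent (a clique of size 6), so at least 6 colors are needed.
A valid assignment using 6 colors: A=6, B=1, C=1, D=3, E=2, F=5, G=2, H=5, I=4. Each edge has distinct colors on its endpoints.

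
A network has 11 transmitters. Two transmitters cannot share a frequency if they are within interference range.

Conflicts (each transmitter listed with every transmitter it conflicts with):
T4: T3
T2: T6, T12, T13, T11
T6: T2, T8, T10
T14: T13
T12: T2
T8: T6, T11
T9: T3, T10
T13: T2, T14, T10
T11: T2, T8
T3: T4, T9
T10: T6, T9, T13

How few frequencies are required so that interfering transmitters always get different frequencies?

2

T6 and T8 conflict, so at least 2 frequencies are needed.
2 frequencies suffice: frequency 1 → {T2, T14, T8, T3, T10}; frequency 2 → {T4, T6, T12, T9, T13, T11}. Each listed conflict is separated.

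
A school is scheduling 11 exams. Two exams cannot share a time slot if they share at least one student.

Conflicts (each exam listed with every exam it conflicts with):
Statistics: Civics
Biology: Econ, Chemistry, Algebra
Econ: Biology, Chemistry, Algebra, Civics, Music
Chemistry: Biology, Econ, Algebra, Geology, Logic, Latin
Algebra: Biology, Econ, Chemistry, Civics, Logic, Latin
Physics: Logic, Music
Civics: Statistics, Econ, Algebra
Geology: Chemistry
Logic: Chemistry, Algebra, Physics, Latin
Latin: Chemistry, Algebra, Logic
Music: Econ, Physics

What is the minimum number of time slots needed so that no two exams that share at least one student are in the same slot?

4

Biology, Econ, Chemistry, Algebra are mutually in conflict, so at least 4 time slots are needed.
4 time slots suffice: time slot 1 → {Chemistry, Physics, Civics}; time slot 2 → {Statistics, Algebra, Geology, Music}; time slot 3 → {Econ, Logic}; time slot 4 → {Biology, Latin}. Each listed conflict is separated.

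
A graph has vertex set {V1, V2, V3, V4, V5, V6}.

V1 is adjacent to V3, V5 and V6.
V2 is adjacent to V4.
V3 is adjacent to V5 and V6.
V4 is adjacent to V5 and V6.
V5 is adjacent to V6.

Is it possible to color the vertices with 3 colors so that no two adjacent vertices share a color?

No

V1, V3, V5, V6 are mutually adjacent (a clique of size 4), so at least 4 colors are needed.
So 3 colors are not enough.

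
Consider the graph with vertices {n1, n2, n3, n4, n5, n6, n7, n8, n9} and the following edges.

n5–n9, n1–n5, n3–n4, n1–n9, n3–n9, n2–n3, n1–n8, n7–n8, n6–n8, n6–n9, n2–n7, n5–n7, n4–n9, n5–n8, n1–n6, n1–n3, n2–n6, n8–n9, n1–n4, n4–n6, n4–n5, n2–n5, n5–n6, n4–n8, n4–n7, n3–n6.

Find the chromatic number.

n1, n4, n5, n6, n8, n9 are pairwise adjacent (a clique of size 6), so at least 6 colors are needed.
6 colors suffice: color 1 → {n2, n4}; color 2 → {n3, n5}; color 3 → {n6, n7}; color 4 → {n9}; color 5 → {n8}; color 6 → {n1}. No two adjacent vertices share a color.

6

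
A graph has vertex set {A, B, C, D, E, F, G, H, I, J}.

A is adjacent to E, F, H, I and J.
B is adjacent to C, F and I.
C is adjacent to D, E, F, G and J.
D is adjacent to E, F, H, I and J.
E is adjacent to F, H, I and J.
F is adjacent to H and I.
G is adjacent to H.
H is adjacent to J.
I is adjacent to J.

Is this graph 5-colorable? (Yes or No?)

Yes

The chromatic number is 4. A, E, H, J form a clique, so at least 4 colors are needed.
4 colors suffice: color red → {B, E, G}; color blue → {F, J}; color green → {A, D}; color yellow → {C, H, I}.
Since 5 ≥ 4, a proper 5-coloring certainly exists.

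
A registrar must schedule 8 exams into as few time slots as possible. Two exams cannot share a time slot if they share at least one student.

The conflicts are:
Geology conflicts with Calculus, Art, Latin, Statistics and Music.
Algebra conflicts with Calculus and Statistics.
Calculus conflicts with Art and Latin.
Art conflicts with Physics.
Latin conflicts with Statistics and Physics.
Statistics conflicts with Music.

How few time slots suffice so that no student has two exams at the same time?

Geology, Calculus, Art pairwise conflict, so at least 3 time slots are needed.
3 time slots suffice: time slot 1 → {Geology, Algebra, Physics}; time slot 2 → {Calculus, Statistics}; time slot 3 → {Art, Latin, Music}. Each listed conflict is separated.

3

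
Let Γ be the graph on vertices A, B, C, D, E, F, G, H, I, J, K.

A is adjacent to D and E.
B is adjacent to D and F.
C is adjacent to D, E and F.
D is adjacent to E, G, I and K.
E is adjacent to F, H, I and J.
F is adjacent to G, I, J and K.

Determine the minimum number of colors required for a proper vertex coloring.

E, F, I form a triangle, so at least 3 colors are needed.
One proper 3-coloring: A=3, B=2, C=3, D=1, E=2, F=1, G=2, H=1, I=3, J=3, K=2. Each edge has distinct colors on its endpoints.

3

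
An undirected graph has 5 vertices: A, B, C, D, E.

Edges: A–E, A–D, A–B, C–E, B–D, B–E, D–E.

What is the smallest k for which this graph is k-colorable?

4

A, B, D, E are mutually adjacent (a clique of size 4), so at least 4 colors are needed.
4 colors suffice: color 1 → {E}; color 2 → {B, C}; color 3 → {A}; color 4 → {D}. Every edge joins two different colors.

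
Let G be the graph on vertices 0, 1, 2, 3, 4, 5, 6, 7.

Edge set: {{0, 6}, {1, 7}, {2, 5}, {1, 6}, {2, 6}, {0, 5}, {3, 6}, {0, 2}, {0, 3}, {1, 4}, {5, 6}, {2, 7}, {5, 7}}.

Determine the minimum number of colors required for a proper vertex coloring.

4

0, 2, 5, 6 are pairwise adjacent (a clique of size 4), so at least 4 colors are needed.
4 colors suffice: color red → {4, 6, 7}; color blue → {0, 1}; color green → {2, 3}; color yellow → {5}. Every edge joins two different colors.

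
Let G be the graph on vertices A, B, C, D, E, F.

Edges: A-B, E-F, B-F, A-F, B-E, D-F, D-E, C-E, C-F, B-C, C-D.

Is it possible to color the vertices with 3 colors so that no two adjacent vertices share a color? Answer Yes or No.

No

B, C, E, F are mutually adjacent (a clique of size 4), so at least 4 colors are needed.
So 3 colors are not enough.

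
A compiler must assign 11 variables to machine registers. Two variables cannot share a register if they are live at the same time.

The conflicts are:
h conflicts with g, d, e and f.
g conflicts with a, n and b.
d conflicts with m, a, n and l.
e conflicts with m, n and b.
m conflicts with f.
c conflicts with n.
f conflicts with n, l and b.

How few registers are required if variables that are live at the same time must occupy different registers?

2

c and n conflict, so at least 2 registers are needed.
A valid assignment using 2 registers: h=1, g=2, d=2, e=2, m=1, a=1, c=2, f=2, n=1, l=1, b=1. Every pair that conflicts lands in different registers.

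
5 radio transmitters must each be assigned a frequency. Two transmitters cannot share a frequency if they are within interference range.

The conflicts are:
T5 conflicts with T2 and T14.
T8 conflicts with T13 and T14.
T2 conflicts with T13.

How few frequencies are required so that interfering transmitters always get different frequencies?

3

The cycle T13-T2-T5-T14-T8-T13 has odd length 5, so it cannot be 2-colored; at least 3 frequencies are needed.
A valid assignment using 3 frequencies: T5=1, T8=3, T2=2, T13=1, T14=2. Every pair that conflicts lands in different frequencies.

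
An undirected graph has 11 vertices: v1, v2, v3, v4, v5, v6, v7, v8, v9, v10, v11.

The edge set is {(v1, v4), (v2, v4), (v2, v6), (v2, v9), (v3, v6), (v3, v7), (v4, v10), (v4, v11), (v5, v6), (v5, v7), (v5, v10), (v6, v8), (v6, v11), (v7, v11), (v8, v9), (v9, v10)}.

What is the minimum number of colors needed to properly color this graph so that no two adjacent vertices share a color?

The cycle v2-v9-v10-v5-v6-v2 has odd length 5, so it cannot be 2-colored; at least 3 colors are needed.
3 colors suffice: color 1 → {v4, v6, v7, v9}; color 2 → {v1, v2, v3, v8, v10, v11}; color 3 → {v5}. Every edge joins two different colors.

3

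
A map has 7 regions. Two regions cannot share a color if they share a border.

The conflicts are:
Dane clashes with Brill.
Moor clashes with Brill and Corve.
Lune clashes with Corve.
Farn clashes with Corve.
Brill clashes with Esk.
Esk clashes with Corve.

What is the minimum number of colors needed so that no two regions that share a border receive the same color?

2

Esk and Corve conflict, so at least 2 colors are needed.
2 colors suffice: color 1 → {Brill, Corve}; color 2 → {Dane, Moor, Lune, Farn, Esk}. Every pair that conflicts lands in different colors.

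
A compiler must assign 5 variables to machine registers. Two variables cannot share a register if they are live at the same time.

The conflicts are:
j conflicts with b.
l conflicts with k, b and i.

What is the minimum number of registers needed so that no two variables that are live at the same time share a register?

2

l and b conflict, so at least 2 registers are needed.
Using 2 registers: j=1, l=1, k=2, b=2, i=2. No two conflicting variables share a register.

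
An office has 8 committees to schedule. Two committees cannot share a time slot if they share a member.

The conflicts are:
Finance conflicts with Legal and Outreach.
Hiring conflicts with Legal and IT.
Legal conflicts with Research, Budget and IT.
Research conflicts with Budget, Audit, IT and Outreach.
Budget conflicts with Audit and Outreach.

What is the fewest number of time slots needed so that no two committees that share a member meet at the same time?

Hiring, Legal, IT all conflict with each other, so at least 3 time slots are needed.
Using 3 time slots: Finance=2, Hiring=2, Legal=1, Research=2, Budget=3, Audit=1, IT=3, Outreach=1. Every pair that conflicts lands in different time slots.

3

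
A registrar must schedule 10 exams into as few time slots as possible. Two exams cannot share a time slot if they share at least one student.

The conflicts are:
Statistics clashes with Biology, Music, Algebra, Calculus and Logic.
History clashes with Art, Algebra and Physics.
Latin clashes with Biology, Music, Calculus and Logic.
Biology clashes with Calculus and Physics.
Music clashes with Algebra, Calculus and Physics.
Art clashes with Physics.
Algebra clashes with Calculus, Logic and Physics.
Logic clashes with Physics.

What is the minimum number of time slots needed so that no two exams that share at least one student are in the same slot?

4

Statistics, Music, Algebra, Calculus are mutually in conflict, so at least 4 time slots are needed.
A valid assignment using 4 time slots: Statistics=4, History=3, Latin=4, Biology=2, Music=3, Art=2, Algebra=2, Calculus=1, Logic=3, Physics=1. Each listed conflict is separated.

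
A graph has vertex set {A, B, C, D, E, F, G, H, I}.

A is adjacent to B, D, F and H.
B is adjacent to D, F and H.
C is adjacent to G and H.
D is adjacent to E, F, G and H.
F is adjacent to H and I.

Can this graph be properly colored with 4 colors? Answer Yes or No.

No

A, B, D, F, H form a clique, so at least 5 colors are needed.
So 4 colors are not enough.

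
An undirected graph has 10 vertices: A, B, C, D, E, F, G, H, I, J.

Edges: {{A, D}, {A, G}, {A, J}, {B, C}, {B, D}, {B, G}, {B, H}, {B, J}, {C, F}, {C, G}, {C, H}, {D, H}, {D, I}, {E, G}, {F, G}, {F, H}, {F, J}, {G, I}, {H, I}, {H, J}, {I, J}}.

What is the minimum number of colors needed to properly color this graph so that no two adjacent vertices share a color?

C, F, H are pairwise adjacent, so at least 3 colors are needed.
One proper 3-coloring: A=3, B=3, C=2, D=2, E=2, F=3, G=1, H=1, I=3, J=2. Each edge has distinct colors on its endpoints.

3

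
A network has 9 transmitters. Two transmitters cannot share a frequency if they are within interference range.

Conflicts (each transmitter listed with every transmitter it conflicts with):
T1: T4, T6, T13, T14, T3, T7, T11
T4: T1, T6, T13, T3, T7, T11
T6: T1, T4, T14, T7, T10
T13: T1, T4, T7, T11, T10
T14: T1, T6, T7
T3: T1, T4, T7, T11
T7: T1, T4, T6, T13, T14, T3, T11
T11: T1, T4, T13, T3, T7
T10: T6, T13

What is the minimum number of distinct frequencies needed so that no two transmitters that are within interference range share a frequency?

5

T1, T4, T13, T7, T11 are mutually in conflict, so at least 5 frequencies are needed.
Using 5 frequencies: T1=1, T4=3, T6=4, T13=5, T14=3, T3=5, T7=2, T11=4, T10=1. Every pair that conflicts lands in different frequencies.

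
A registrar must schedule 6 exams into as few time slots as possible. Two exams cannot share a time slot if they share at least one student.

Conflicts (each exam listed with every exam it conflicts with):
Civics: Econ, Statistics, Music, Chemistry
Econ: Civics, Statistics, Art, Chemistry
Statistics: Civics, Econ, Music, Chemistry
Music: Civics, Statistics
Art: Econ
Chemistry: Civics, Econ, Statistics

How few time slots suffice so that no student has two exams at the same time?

4

Civics, Econ, Statistics, Chemistry all conflict with each other, so at least 4 time slots are needed.
4 time slots suffice: time slot 1 → {Civics, Art}; time slot 2 → {Statistics}; time slot 3 → {Econ, Music}; time slot 4 → {Chemistry}. Every pair that conflicts lands in different time slots.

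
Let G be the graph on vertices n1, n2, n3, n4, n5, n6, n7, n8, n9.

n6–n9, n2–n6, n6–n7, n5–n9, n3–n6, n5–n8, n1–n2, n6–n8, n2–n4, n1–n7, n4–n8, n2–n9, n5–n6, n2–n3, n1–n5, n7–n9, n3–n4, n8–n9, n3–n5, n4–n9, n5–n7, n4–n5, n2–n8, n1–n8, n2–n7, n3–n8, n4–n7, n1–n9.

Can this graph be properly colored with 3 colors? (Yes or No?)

No

n1, n2, n7, n9 form a clique, so at least 4 colors are needed.
So 3 colors are not enough.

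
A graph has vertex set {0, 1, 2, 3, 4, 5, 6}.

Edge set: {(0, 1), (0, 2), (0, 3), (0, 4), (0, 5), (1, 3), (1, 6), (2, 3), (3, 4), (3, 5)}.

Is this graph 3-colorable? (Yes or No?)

Yes

The chromatic number is 3. 0, 1, 3 form a triangle, so at least 3 colors are needed.
3 colors suffice: color a → {0, 6}; color b → {3}; color c → {1, 2, 4, 5}.
That is already a proper 3-coloring.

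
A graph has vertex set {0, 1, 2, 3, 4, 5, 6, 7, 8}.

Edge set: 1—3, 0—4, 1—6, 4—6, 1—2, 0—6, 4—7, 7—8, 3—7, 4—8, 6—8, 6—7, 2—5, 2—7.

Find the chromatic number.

4

4, 6, 7, 8 are pairwise adjacent (a clique of size 4), so at least 4 colors are needed.
4 colors suffice: 0=red, 1=red, 2=blue, 3=blue, 4=green, 5=red, 6=blue, 7=red, 8=yellow. No two adjacent vertices share a color.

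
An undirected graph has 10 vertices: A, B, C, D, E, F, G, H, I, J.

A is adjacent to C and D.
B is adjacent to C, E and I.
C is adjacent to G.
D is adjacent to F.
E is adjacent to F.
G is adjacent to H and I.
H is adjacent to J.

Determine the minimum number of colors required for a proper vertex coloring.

2

B and C are adjacent, so at least 2 colors are needed.
2 colors suffice: color 1 → {C, D, E, H, I}; color 2 → {A, B, F, G, J}. Every edge joins two different colors.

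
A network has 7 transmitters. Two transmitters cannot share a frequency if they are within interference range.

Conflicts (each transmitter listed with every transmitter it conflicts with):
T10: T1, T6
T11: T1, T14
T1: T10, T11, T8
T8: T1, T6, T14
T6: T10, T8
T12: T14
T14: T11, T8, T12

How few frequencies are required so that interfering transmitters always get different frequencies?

T12 and T14 conflict, so at least 2 frequencies are needed.
2 frequencies suffice: frequency 1 → {T1, T6, T14}; frequency 2 → {T10, T11, T8, T12}. No two conflicting transmitters share a frequency.

2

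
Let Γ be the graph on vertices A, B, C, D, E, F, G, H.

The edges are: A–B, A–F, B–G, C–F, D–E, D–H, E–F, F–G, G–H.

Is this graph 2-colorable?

The cycle E-F-G-H-D-E has odd length 5, so it cannot be 2-colored; at least 3 colors are needed.
So 2 colors are not enough.

No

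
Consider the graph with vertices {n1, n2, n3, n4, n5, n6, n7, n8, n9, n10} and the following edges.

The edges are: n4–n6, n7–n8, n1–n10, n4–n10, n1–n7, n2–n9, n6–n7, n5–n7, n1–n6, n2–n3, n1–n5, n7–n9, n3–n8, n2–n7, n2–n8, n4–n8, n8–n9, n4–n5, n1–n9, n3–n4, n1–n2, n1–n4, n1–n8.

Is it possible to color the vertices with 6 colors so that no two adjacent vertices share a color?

The chromatic number is 5. n1, n2, n7, n8, n9 are mutually adjacent (a clique of size 5), so at least 5 colors are needed.
5 colors suffice: n1=1, n2=4, n3=1, n4=2, n5=3, n6=3, n7=2, n8=3, n9=5, n10=3.
Since 6 ≥ 5, a proper 6-coloring certainly exists.

Yes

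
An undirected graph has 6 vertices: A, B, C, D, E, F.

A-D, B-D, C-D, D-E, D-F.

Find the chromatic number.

2

C and D are adjacent, so at least 2 colors are needed.
2 colors suffice: A=2, B=2, C=2, D=1, E=2, F=2. Each edge has distinct colors on its endpoints.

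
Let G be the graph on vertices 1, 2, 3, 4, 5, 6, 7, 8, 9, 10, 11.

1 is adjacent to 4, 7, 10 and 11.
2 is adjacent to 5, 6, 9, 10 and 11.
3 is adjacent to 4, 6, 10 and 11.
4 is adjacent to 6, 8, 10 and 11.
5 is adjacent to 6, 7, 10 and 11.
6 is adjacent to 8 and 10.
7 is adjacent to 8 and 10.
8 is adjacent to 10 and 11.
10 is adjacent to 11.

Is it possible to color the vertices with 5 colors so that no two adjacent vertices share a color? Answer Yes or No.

Yes

The chromatic number is 4. 3, 4, 6, 10 are mutually adjacent (a clique of size 4), so at least 4 colors are needed.
4 colors suffice: 1=yellow, 2=yellow, 3=yellow, 4=green, 5=green, 6=blue, 7=blue, 8=yellow, 9=red, 10=red, 11=blue.
Since 5 ≥ 4, a proper 5-coloring certainly exists.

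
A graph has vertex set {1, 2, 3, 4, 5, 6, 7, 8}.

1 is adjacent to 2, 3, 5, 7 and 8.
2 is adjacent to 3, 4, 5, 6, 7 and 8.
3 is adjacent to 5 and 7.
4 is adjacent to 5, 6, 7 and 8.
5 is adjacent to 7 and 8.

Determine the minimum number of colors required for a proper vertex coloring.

1, 2, 3, 5, 7 are pairwise adjacent (a clique of size 5), so at least 5 colors are needed.
A valid assignment using 5 colors: 1=c, 2=a, 3=e, 4=c, 5=b, 6=b, 7=d, 8=d. No two adjacent vertices share a color.

5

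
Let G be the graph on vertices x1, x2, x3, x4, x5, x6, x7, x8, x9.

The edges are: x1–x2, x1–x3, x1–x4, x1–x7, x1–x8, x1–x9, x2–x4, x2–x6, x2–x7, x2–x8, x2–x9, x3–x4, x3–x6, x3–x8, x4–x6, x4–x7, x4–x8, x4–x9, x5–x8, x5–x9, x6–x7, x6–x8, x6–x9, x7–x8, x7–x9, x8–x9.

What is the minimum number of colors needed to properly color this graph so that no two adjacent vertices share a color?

x1, x2, x4, x7, x8, x9 form a clique, so at least 6 colors are needed.
A valid assignment using 6 colors: x1=4, x2=5, x3=3, x4=2, x5=2, x6=4, x7=6, x8=1, x9=3. No two adjacent vertices share a color.

6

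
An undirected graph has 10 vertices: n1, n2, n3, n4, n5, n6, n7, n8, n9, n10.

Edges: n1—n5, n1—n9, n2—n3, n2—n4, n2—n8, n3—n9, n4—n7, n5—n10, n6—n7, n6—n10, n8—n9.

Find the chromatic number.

3

The cycle n8-n2-n4-n7-n6-n10-n5-n1-n9-n8 has odd length 9, so it cannot be 2-colored; at least 3 colors are needed.
3 colors suffice: color 1 → {n2, n5, n6, n9}; color 2 → {n1, n3, n7, n8, n10}; color 3 → {n4}. Each edge has distinct colors on its endpoints.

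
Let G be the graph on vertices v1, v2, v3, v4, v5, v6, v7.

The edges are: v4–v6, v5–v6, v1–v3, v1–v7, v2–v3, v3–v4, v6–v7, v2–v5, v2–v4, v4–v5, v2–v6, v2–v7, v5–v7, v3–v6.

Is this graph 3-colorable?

No

v2, v5, v6, v7 are pairwise adjacent (a clique of size 4), so at least 4 colors are needed.
So 3 colors are not enough.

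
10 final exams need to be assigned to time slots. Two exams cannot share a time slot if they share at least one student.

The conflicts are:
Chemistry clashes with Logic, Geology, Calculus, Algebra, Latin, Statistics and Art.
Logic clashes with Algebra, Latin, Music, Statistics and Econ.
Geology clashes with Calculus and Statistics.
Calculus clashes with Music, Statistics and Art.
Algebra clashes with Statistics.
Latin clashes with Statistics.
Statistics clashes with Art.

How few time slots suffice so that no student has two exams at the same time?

4

Chemistry, Logic, Latin, Statistics all conflict with each other, so at least 4 time slots are needed.
4 time slots suffice: time slot 1 → {Music, Statistics, Econ}; time slot 2 → {Chemistry}; time slot 3 → {Logic, Calculus}; time slot 4 → {Geology, Algebra, Latin, Art}. No two conflicting exams share a time slot.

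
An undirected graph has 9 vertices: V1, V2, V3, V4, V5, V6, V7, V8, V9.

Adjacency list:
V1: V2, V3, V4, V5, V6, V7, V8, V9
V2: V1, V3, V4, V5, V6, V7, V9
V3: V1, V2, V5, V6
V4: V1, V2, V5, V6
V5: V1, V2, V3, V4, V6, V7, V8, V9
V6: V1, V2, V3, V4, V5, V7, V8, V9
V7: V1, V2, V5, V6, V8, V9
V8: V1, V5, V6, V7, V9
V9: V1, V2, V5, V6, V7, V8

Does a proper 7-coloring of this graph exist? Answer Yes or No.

The chromatic number is 6. V1, V2, V5, V6, V7, V9 form a clique, so at least 6 colors are needed.
A valid assignment using 6 colors: V1=3, V2=4, V3=5, V4=5, V5=1, V6=2, V7=6, V8=4, V9=5.
Since 7 ≥ 6, a proper 7-coloring certainly exists.

Yes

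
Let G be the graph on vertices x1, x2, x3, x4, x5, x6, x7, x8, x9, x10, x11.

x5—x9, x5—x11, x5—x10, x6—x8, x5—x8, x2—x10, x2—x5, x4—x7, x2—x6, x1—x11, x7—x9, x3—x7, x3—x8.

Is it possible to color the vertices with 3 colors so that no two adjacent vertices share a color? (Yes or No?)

Yes

The chromatic number is 3. x2, x5, x10 are mutually adjacent, so at least 3 colors are needed.
A valid assignment using 3 colors: x1=R, x2=B, x3=G, x4=B, x5=R, x6=R, x7=R, x8=B, x9=B, x10=G, x11=B.
That is already a proper 3-coloring.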